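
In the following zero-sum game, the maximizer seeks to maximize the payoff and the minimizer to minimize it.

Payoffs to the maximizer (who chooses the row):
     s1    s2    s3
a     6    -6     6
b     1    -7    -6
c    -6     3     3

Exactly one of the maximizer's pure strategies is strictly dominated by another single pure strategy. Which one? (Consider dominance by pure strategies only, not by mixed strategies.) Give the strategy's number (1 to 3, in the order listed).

Compare b with a: 6 > 1, -6 > -7, 6 > -6.
So a strictly dominates b for the maximizer; b is strictly dominated.

2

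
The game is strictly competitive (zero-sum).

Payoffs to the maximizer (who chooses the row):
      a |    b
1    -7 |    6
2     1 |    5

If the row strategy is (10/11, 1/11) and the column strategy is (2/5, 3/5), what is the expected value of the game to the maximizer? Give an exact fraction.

Against (2/5, 3/5), each row's expected payoff is 1: 4/5; 2: 17/5.
Taking the (10/11, 1/11)-weighted average: (10/11)·(4/5) + (1/11)·(17/5) = 57/55.

57/55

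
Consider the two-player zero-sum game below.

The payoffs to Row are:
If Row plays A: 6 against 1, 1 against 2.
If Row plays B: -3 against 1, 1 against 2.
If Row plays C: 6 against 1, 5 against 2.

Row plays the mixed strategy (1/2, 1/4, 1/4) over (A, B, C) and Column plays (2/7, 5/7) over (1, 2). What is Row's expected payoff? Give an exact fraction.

5/2

Against (2/7, 5/7), each row's expected payoff is A: 17/7; B: -1/7; C: 37/7.
Taking the (1/2, 1/4, 1/4)-weighted average: (1/2)·(17/7) + (1/4)·(-1/7) + (1/4)·(37/7) = 5/2.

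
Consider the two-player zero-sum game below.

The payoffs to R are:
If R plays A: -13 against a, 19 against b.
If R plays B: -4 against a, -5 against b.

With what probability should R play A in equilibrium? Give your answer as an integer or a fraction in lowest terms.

1/33

Row minima are -13 and -5, so R's maximin is -5; column maxima are -4 and 19, so C's minimax is -4. These differ, so the equilibrium is in mixed strategies.
Let R play A with probability p. C is indifferent when −13p − 4(1−p) = 19p − 5(1−p), giving p = 1/33.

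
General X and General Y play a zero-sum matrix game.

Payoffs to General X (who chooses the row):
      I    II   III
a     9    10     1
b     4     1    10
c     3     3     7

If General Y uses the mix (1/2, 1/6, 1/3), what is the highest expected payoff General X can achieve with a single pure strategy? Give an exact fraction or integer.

13/2

a: (9)·(1/2) + (10)·(1/6) + (1)·(1/3) = 13/2.
b: (4)·(1/2) + (1)·(1/6) + (10)·(1/3) = 11/2.
c: (3)·(1/2) + (3)·(1/6) + (7)·(1/3) = 13/3.
The best pure response is a with expected payoff 13/2.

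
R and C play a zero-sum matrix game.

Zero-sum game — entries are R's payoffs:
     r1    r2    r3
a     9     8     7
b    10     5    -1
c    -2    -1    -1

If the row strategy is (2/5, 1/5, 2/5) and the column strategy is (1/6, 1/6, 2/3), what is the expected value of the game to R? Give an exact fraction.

Against (1/6, 1/6, 2/3), each row's expected payoff is a: 15/2; b: 11/6; c: -7/6.
Taking the (2/5, 1/5, 2/5)-weighted average: (2/5)·(15/2) + (1/5)·(11/6) + (2/5)·(-7/6) = 29/10.

29/10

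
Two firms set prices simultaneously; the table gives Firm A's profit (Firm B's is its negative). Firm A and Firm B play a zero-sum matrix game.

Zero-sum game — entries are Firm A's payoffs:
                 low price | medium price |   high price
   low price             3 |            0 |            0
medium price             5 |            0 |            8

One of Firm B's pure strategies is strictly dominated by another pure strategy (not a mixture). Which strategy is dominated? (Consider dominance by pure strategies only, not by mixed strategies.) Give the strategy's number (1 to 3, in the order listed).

Firm B prefers columns that give Firm A less. Compare low price with medium price: 0 < 3, 0 < 5.
So medium price strictly dominates low price for Firm B; low price is strictly dominated.

1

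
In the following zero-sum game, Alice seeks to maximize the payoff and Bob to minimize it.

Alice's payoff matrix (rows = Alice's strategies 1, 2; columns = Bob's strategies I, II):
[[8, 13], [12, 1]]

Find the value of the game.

Row minima are 8 and 1, so Alice's maximin is 8; column maxima are 12 and 13, so Bob's minimax is 12. These differ, so the equilibrium is in mixed strategies.
Let Alice play 1 with probability p. Bob is indifferent when 8p + 12(1−p) = 13p + (1−p), giving p = 11/16.
Let Bob play I with probability q. Alice is indifferent when 8q + 13(1−q) = 12q + (1−q), giving q = 3/4.
The value is 8·(3/4) + (13)·(1/4) = 37/4.

37/4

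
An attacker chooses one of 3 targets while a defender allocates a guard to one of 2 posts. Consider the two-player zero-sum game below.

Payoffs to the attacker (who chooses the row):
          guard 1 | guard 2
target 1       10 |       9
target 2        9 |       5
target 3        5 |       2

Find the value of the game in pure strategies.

Row minima: 9, 5, 2 → the attacker's maximin is 9.
Column maxima: 10, 9 → the defender's minimax is 9.
They coincide at (target 1, guard 2), so the value is 9.

9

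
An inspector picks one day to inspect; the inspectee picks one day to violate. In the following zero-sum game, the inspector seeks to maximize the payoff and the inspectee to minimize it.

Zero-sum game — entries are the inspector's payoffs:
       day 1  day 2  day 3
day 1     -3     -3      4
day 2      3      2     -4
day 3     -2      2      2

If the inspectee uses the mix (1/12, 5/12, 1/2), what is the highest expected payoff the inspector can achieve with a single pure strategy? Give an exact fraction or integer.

5/3

day 1: (-3)·(1/12) + (-3)·(5/12) + (4)·(1/2) = 1/2.
day 2: (3)·(1/12) + (2)·(5/12) + (-4)·(1/2) = -11/12.
day 3: (-2)·(1/12) + (2)·(5/12) + (2)·(1/2) = 5/3.
The best pure response is day 3 with expected payoff 5/3.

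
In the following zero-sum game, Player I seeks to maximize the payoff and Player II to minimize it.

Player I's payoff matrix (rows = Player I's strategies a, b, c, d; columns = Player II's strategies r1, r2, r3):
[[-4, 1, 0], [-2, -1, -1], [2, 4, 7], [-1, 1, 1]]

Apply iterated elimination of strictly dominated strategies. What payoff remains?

2

Column r3 is strictly dominated by r1 for Player II (-4<0, -2<-1, 2<7, -1<1); eliminate r3.
Row d is strictly dominated by row c (2>-1, 4>1); eliminate d.
Column r2 is strictly dominated by r1 for Player II (-4<1, -2<-1, 2<4); eliminate r2.
Row a is strictly dominated by row b (-2>-4); eliminate a.
Row b is strictly dominated by row c (2>-2); eliminate b.
Only (c, r1) remains, with payoff 2.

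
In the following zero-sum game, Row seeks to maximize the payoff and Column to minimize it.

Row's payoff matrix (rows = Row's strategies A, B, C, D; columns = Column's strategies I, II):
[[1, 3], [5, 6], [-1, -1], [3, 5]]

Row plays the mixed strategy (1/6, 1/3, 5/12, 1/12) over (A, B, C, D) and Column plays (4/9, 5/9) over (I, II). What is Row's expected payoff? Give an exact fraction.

Against (4/9, 5/9), each row's expected payoff is A: 19/9; B: 50/9; C: -1; D: 37/9.
Taking the (1/6, 1/3, 5/12, 1/12)-weighted average: (1/6)·(19/9) + (1/3)·(50/9) + (5/12)·(-1) + (1/12)·(37/9) = 115/54.

115/54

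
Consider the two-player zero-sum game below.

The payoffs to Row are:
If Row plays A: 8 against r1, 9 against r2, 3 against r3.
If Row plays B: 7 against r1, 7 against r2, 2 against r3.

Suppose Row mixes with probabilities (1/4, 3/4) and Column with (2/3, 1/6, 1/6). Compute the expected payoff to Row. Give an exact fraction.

155/24

Against (2/3, 1/6, 1/6), each row's expected payoff is A: 22/3; B: 37/6.
Taking the (1/4, 3/4)-weighted average: (1/4)·(22/3) + (3/4)·(37/6) = 155/24.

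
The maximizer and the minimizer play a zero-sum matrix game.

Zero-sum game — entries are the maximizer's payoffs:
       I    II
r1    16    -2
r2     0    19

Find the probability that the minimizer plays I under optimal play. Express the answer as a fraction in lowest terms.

Row minima are -2 and 0, so the maximizer's maximin is 0; column maxima are 16 and 19, so the minimizer's minimax is 16. These differ, so the equilibrium is in mixed strategies.
Let the minimizer play I with probability q. The maximizer is indifferent when 16q − 2(1−q) = 19(1−q), giving q = 21/37.

21/37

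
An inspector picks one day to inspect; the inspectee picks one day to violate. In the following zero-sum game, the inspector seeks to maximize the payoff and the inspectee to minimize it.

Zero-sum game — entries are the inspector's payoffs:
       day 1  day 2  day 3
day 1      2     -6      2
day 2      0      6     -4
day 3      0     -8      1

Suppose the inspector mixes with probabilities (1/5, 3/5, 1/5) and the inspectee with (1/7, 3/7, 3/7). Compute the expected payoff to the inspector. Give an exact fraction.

-13/35

Against (1/7, 3/7, 3/7), each row's expected payoff is day 1: -10/7; day 2: 6/7; day 3: -3.
Taking the (1/5, 3/5, 1/5)-weighted average: (1/5)·(-10/7) + (3/5)·(6/7) + (1/5)·(-3) = -13/35.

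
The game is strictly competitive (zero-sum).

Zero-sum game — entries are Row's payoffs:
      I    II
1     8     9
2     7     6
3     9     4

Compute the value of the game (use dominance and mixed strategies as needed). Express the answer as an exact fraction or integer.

Row 2 is strictly dominated by row 1, so Row never plays it.
The remaining 2×2 game on (1, 3) × (I, II) has no saddle point. Let Row play 1 with probability p; indifference gives 8p + 9(1−p) = 9p + 4(1−p), so p = 5/6.
Similarly Column's optimal q on I is 5/6, and the value is 8·(5/6) + (9)·(1/6) = 49/6.

49/6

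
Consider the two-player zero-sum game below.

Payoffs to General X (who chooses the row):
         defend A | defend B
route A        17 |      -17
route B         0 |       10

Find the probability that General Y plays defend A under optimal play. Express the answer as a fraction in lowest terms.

Row minima are -17 and 0, so General X's maximin is 0; column maxima are 17 and 10, so General Y's minimax is 10. These differ, so the equilibrium is in mixed strategies.
Let General Y play defend A with probability q. General X is indifferent when 17q − 17(1−q) = 10(1−q), giving q = 27/44.

27/44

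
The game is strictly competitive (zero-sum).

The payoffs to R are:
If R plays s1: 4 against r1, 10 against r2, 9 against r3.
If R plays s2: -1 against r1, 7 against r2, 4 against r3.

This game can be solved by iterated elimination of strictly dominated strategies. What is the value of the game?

4

Row s2 is strictly dominated by row s1 (4>-1, 10>7, 9>4); eliminate s2.
Column r2 is strictly dominated by r1 for C (4<10); eliminate r2.
Column r3 is strictly dominated by r1 for C (4<9); eliminate r3.
Only (s1, r1) remains, with payoff 4.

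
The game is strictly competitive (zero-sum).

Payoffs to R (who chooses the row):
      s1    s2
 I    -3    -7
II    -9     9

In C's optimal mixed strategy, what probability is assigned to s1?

8/11

Row minima are -7 and -9, so R's maximin is -7; column maxima are -3 and 9, so C's minimax is -3. These differ, so the equilibrium is in mixed strategies.
Let C play s1 with probability q. R is indifferent when −3q − 7(1−q) = −9q + 9(1−q), giving q = 8/11.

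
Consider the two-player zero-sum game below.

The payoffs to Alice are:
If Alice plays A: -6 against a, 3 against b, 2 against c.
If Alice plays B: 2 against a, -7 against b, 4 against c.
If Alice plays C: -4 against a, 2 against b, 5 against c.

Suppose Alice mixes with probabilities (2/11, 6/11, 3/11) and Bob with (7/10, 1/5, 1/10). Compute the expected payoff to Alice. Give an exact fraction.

-101/110

Against (7/10, 1/5, 1/10), each row's expected payoff is A: -17/5; B: 2/5; C: -19/10.
Taking the (2/11, 6/11, 3/11)-weighted average: (2/11)·(-17/5) + (6/11)·(2/5) + (3/11)·(-19/10) = -101/110.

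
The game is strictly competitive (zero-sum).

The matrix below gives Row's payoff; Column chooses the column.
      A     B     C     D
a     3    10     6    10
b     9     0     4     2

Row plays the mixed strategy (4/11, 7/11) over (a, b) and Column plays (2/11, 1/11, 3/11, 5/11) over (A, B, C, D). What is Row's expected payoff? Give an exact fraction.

Against (2/11, 1/11, 3/11, 5/11), each row's expected payoff is a: 84/11; b: 40/11.
Taking the (4/11, 7/11)-weighted average: (4/11)·(84/11) + (7/11)·(40/11) = 56/11.

56/11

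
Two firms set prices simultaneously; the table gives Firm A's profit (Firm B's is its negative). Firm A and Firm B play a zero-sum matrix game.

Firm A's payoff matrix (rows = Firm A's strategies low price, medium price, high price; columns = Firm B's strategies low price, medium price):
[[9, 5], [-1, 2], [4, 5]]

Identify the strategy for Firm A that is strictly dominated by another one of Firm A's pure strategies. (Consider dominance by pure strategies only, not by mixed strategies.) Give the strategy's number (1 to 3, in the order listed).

Compare medium price with low price: 9 > -1, 5 > 2.
So low price strictly dominates medium price for Firm A; medium price is strictly dominated.

2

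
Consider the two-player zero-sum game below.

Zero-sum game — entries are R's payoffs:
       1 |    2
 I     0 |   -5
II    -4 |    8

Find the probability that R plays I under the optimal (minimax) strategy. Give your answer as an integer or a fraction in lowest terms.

12/17

Row minima are -5 and -4, so R's maximin is -4; column maxima are 0 and 8, so C's minimax is 0. These differ, so the equilibrium is in mixed strategies.
Let R play I with probability p. C is indifferent when −4(1−p) = −5p + 8(1−p), giving p = 12/17.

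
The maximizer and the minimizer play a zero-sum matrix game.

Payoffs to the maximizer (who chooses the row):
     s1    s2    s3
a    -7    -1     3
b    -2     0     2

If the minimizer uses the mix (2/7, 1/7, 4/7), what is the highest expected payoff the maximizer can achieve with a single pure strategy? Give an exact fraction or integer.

4/7

a: (-7)·(2/7) + (-1)·(1/7) + (3)·(4/7) = -3/7.
b: (-2)·(2/7) + (0)·(1/7) + (2)·(4/7) = 4/7.
The best pure response is b with expected payoff 4/7.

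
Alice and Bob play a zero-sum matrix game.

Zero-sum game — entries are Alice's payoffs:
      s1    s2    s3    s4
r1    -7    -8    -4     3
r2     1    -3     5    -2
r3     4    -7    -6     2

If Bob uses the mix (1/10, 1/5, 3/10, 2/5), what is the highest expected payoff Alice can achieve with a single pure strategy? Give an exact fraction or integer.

1/5

r1: (-7)·(1/10) + (-8)·(1/5) + (-4)·(3/10) + (3)·(2/5) = -23/10.
r2: (1)·(1/10) + (-3)·(1/5) + (5)·(3/10) + (-2)·(2/5) = 1/5.
r3: (4)·(1/10) + (-7)·(1/5) + (-6)·(3/10) + (2)·(2/5) = -2.
The best pure response is r2 with expected payoff 1/5.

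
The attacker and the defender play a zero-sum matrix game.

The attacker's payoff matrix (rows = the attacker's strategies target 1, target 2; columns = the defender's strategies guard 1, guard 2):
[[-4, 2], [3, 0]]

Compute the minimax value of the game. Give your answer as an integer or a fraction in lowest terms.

Row minima are -4 and 0, so the attacker's maximin is 0; column maxima are 3 and 2, so the defender's minimax is 2. These differ, so the equilibrium is in mixed strategies.
Let the attacker play target 1 with probability p. The defender is indifferent when −4p + 3(1−p) = 2p, giving p = 1/3.
Let the defender play guard 1 with probability q. The attacker is indifferent when −4q + 2(1−q) = 3q, giving q = 2/9.
The value is -4·(2/9) + (2)·(7/9) = 2/3.

2/3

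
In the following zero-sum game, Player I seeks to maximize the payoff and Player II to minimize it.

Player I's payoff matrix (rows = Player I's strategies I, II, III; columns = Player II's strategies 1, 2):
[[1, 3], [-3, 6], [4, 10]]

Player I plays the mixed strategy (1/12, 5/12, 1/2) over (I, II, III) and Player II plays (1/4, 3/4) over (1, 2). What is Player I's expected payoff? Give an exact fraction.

Against (1/4, 3/4), each row's expected payoff is I: 5/2; II: 15/4; III: 17/2.
Taking the (1/12, 5/12, 1/2)-weighted average: (1/12)·(5/2) + (5/12)·(15/4) + (1/2)·(17/2) = 289/48.

289/48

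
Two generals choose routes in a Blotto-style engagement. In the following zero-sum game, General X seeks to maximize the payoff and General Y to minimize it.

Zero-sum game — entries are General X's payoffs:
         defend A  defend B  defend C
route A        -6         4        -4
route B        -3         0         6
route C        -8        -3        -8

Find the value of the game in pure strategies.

Row minima: -6, -3, -8 → General X's maximin is -3.
Column maxima: -3, 4, 6 → General Y's minimax is -3.
They coincide at (route B, defend A), so the value is -3.

-3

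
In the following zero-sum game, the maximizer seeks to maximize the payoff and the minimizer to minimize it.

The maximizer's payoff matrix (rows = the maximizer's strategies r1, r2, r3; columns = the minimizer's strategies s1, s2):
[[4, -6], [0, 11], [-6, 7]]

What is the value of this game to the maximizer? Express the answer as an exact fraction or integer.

44/21

Row r3 is strictly dominated by row r2, so the maximizer never plays it.
The remaining 2×2 game on (r1, r2) × (s1, s2) has no saddle point. Let the maximizer play r1 with probability p; indifference gives 4p = −6p + 11(1−p), so p = 11/21.
Similarly the minimizer's optimal q on s1 is 17/21, and the value is 4·(17/21) + (-6)·(4/21) = 44/21.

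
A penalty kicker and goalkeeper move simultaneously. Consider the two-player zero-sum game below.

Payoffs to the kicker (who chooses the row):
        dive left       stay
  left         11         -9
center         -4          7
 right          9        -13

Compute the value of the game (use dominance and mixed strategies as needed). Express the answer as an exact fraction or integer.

Row right is strictly dominated by row left, so the kicker never plays it.
The remaining 2×2 game on (left, center) × (dive left, stay) has no saddle point. Let the kicker play left with probability p; indifference gives 11p − 4(1−p) = −9p + 7(1−p), so p = 11/31.
Similarly the goalkeeper's optimal q on dive left is 16/31, and the value is 11·(16/31) + (-9)·(15/31) = 41/31.

41/31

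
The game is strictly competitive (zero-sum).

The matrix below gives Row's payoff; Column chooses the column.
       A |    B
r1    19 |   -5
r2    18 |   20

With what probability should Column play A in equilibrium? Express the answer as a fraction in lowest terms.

25/26

Row minima are -5 and 18, so Row's maximin is 18; column maxima are 19 and 20, so Column's minimax is 19. These differ, so the equilibrium is in mixed strategies.
Let Column play A with probability q. Row is indifferent when 19q − 5(1−q) = 18q + 20(1−q), giving q = 25/26.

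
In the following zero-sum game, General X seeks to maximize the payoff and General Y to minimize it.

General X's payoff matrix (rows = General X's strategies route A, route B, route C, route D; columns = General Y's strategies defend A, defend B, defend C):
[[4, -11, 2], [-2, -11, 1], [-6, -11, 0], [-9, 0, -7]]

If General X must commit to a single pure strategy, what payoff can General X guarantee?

The worst-case payoff for each row is route A: -11, route B: -11, route C: -11, route D: -9.
The best of these is -9.

-9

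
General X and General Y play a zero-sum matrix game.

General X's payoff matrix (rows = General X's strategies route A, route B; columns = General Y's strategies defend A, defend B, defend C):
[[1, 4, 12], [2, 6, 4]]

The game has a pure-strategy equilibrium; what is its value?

2

Row minima: 1, 2 → General X's maximin is 2.
Column maxima: 2, 6, 12 → General Y's minimax is 2.
They coincide at (route B, defend A), so the value is 2.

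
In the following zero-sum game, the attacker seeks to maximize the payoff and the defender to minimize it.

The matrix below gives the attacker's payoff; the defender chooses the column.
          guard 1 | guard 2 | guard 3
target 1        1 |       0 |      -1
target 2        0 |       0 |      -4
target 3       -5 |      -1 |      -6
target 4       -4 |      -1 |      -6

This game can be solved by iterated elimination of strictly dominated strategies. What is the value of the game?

-1

Row target 3 is strictly dominated by row target 1 (1>-5, 0>-1, -1>-6); eliminate target 3.
Row target 4 is strictly dominated by row target 1 (1>-4, 0>-1, -1>-6); eliminate target 4.
Column guard 2 is strictly dominated by guard 3 for the defender (-1<0, -4<0); eliminate guard 2.
Column guard 1 is strictly dominated by guard 3 for the defender (-1<1, -4<0); eliminate guard 1.
Row target 2 is strictly dominated by row target 1 (-1>-4); eliminate target 2.
Only (target 1, guard 3) remains, with payoff -1.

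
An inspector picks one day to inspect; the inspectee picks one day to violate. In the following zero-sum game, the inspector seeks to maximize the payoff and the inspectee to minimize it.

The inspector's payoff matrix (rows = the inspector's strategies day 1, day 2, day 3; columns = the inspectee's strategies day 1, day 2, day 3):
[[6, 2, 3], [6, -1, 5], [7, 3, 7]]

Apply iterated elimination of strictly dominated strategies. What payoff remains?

3

Row day 1 is strictly dominated by row day 3 (7>6, 3>2, 7>3); eliminate day 1.
Column day 3 is strictly dominated by day 2 for the inspectee (-1<5, 3<7); eliminate day 3.
Column day 1 is strictly dominated by day 2 for the inspectee (-1<6, 3<7); eliminate day 1.
Row day 2 is strictly dominated by row day 3 (3>-1); eliminate day 2.
Only (day 3, day 2) remains, with payoff 3.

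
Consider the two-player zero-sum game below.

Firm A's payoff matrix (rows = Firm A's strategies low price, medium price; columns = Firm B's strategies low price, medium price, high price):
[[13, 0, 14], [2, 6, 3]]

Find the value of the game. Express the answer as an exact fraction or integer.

Column high price is strictly dominated by low price for Firm B (it gives Firm A more in every row).
The remaining 2×2 game on (low price, medium price) × (low price, medium price) has no saddle point. Let Firm A play low price with probability p; indifference gives 13p + 2(1−p) = 6(1−p), so p = 4/17.
Similarly Firm B's optimal q on low price is 6/17, and the value is 13·(6/17) + (0)·(11/17) = 78/17.

78/17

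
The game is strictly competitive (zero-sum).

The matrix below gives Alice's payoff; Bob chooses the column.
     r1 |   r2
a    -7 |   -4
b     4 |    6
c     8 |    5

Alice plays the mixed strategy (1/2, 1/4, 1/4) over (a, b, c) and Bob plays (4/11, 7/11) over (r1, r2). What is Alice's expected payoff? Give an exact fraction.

13/44

Against (4/11, 7/11), each row's expected payoff is a: -56/11; b: 58/11; c: 67/11.
Taking the (1/2, 1/4, 1/4)-weighted average: (1/2)·(-56/11) + (1/4)·(58/11) + (1/4)·(67/11) = 13/44.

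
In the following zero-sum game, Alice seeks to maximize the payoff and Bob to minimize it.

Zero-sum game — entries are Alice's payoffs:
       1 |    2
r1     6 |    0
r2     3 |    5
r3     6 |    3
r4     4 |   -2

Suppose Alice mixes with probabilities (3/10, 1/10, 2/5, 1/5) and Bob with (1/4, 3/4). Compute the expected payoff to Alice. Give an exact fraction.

Against (1/4, 3/4), each row's expected payoff is r1: 3/2; r2: 9/2; r3: 15/4; r4: -1/2.
Taking the (3/10, 1/10, 2/5, 1/5)-weighted average: (3/10)·(3/2) + (1/10)·(9/2) + (2/5)·(15/4) + (1/5)·(-1/2) = 23/10.

23/10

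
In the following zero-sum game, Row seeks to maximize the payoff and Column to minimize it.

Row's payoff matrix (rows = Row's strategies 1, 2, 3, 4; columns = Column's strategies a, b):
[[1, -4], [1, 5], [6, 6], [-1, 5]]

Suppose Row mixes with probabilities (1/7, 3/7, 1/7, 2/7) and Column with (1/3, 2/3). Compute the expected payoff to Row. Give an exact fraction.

62/21

Against (1/3, 2/3), each row's expected payoff is 1: -7/3; 2: 11/3; 3: 6; 4: 3.
Taking the (1/7, 3/7, 1/7, 2/7)-weighted average: (1/7)·(-7/3) + (3/7)·(11/3) + (1/7)·(6) + (2/7)·(3) = 62/21.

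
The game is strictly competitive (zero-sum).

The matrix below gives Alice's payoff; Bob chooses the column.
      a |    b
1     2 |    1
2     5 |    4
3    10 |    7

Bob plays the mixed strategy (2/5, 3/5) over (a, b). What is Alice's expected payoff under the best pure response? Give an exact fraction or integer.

41/5

1: (2)·(2/5) + (1)·(3/5) = 7/5.
2: (5)·(2/5) + (4)·(3/5) = 22/5.
3: (10)·(2/5) + (7)·(3/5) = 41/5.
The best pure response is 3 with expected payoff 41/5.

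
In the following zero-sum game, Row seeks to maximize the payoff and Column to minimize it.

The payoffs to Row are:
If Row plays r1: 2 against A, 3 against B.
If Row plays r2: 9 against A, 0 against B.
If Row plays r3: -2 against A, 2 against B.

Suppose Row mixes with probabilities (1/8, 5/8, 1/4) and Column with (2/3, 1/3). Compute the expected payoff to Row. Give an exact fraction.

31/8

Against (2/3, 1/3), each row's expected payoff is r1: 7/3; r2: 6; r3: -2/3.
Taking the (1/8, 5/8, 1/4)-weighted average: (1/8)·(7/3) + (5/8)·(6) + (1/4)·(-2/3) = 31/8.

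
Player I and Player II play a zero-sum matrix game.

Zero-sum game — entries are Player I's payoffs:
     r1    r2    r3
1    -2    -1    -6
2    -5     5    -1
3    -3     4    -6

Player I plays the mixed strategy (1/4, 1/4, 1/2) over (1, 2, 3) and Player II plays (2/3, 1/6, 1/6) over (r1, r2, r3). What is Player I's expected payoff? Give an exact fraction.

-59/24

Against (2/3, 1/6, 1/6), each row's expected payoff is 1: -5/2; 2: -8/3; 3: -7/3.
Taking the (1/4, 1/4, 1/2)-weighted average: (1/4)·(-5/2) + (1/4)·(-8/3) + (1/2)·(-7/3) = -59/24.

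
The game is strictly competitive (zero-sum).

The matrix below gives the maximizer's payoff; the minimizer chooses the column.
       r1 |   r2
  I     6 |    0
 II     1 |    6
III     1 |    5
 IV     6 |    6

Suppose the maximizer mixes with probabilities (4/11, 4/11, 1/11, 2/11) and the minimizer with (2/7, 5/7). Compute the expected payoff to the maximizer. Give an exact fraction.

Against (2/7, 5/7), each row's expected payoff is I: 12/7; II: 32/7; III: 27/7; IV: 6.
Taking the (4/11, 4/11, 1/11, 2/11)-weighted average: (4/11)·(12/7) + (4/11)·(32/7) + (1/11)·(27/7) + (2/11)·(6) = 41/11.

41/11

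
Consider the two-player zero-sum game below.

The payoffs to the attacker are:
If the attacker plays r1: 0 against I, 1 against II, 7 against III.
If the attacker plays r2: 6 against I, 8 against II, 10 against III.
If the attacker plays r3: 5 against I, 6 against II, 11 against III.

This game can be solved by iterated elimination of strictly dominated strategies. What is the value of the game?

Row r1 is strictly dominated by row r2 (6>0, 8>1, 10>7); eliminate r1.
Column III is strictly dominated by I for the defender (6<10, 5<11); eliminate III.
Row r3 is strictly dominated by row r2 (6>5, 8>6); eliminate r3.
Column II is strictly dominated by I for the defender (6<8); eliminate II.
Only (r2, I) remains, with payoff 6.

6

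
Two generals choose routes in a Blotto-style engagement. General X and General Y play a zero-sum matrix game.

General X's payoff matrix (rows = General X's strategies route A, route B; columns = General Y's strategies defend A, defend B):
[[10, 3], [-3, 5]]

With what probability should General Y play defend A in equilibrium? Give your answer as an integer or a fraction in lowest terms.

2/15

Row minima are 3 and -3, so General X's maximin is 3; column maxima are 10 and 5, so General Y's minimax is 5. These differ, so the equilibrium is in mixed strategies.
Let General Y play defend A with probability q. General X is indifferent when 10q + 3(1−q) = −3q + 5(1−q), giving q = 2/15.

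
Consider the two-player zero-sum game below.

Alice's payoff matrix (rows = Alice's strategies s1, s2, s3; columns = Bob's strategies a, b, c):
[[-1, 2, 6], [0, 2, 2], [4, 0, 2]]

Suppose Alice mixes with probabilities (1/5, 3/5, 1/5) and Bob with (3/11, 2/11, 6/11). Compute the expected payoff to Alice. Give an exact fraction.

Against (3/11, 2/11, 6/11), each row's expected payoff is s1: 37/11; s2: 16/11; s3: 24/11.
Taking the (1/5, 3/5, 1/5)-weighted average: (1/5)·(37/11) + (3/5)·(16/11) + (1/5)·(24/11) = 109/55.

109/55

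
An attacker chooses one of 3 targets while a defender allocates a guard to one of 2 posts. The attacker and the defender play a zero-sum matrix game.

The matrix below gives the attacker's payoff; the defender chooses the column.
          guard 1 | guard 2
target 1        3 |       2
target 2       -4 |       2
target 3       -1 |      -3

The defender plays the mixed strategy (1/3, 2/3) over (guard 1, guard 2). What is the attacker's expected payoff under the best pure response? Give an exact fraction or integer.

target 1: (3)·(1/3) + (2)·(2/3) = 7/3.
target 2: (-4)·(1/3) + (2)·(2/3) = 0.
target 3: (-1)·(1/3) + (-3)·(2/3) = -7/3.
The best pure response is target 1 with expected payoff 7/3.

7/3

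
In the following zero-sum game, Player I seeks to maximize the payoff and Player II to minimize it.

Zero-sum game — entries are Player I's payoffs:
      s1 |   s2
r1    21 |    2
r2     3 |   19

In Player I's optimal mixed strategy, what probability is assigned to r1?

Row minima are 2 and 3, so Player I's maximin is 3; column maxima are 21 and 19, so Player II's minimax is 19. These differ, so the equilibrium is in mixed strategies.
Let Player I play r1 with probability p. Player II is indifferent when 21p + 3(1−p) = 2p + 19(1−p), giving p = 16/35.

16/35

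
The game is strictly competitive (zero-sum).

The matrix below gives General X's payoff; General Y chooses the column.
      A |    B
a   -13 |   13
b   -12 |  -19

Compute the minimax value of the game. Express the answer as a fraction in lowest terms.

Row minima are -13 and -19, so General X's maximin is -13; column maxima are -12 and 13, so General Y's minimax is -12. These differ, so the equilibrium is in mixed strategies.
Let General X play a with probability p. General Y is indifferent when −13p − 12(1−p) = 13p − 19(1−p), giving p = 7/33.
Let General Y play A with probability q. General X is indifferent when −13q + 13(1−q) = −12q − 19(1−q), giving q = 32/33.
The value is -13·(32/33) + (13)·(1/33) = -403/33.

-403/33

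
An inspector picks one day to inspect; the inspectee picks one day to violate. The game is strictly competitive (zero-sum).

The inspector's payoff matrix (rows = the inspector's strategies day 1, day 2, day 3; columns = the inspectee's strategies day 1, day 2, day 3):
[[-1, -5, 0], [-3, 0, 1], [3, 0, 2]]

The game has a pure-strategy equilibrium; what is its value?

Row minima: -5, -3, 0 → the inspector's maximin is 0.
Column maxima: 3, 0, 2 → the inspectee's minimax is 0.
They coincide at (day 3, day 2), so the value is 0.

0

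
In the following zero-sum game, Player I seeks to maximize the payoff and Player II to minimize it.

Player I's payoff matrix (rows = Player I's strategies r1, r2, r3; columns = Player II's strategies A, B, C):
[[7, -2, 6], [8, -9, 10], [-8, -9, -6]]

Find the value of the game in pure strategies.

Row minima: -2, -9, -9 → Player I's maximin is -2.
Column maxima: 8, -2, 10 → Player II's minimax is -2.
They coincide at (r1, B), so the value is -2.

-2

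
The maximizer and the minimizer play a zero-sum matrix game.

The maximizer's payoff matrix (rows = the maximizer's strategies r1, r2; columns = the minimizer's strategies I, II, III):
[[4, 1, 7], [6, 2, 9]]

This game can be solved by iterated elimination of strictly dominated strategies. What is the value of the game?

2

Row r1 is strictly dominated by row r2 (6>4, 2>1, 9>7); eliminate r1.
Column III is strictly dominated by I for the minimizer (6<9); eliminate III.
Column I is strictly dominated by II for the minimizer (2<6); eliminate I.
Only (r2, II) remains, with payoff 2.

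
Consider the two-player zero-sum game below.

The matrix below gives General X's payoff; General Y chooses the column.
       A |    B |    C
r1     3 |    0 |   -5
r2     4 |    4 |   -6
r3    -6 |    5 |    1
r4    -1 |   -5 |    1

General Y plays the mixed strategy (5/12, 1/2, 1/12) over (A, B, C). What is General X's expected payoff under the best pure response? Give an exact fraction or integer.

19/6

r1: (3)·(5/12) + (0)·(1/2) + (-5)·(1/12) = 5/6.
r2: (4)·(5/12) + (4)·(1/2) + (-6)·(1/12) = 19/6.
r3: (-6)·(5/12) + (5)·(1/2) + (1)·(1/12) = 1/12.
r4: (-1)·(5/12) + (-5)·(1/2) + (1)·(1/12) = -17/6.
The best pure response is r2 with expected payoff 19/6.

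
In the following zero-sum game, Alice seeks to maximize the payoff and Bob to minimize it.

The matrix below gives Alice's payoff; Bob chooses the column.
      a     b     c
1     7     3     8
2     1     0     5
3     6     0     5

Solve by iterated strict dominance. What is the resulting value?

3

Column c is strictly dominated by b for Bob (3<8, 0<5, 0<5); eliminate c.
Column a is strictly dominated by b for Bob (3<7, 0<1, 0<6); eliminate a.
Row 2 is strictly dominated by row 1 (3>0); eliminate 2.
Row 3 is strictly dominated by row 1 (3>0); eliminate 3.
Only (1, b) remains, with payoff 3.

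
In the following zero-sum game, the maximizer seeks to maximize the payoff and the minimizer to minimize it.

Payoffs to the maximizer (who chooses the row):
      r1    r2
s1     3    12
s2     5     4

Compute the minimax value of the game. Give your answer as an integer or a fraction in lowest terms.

Row minima are 3 and 4, so the maximizer's maximin is 4; column maxima are 5 and 12, so the minimizer's minimax is 5. These differ, so the equilibrium is in mixed strategies.
Let the maximizer play s1 with probability p. The minimizer is indifferent when 3p + 5(1−p) = 12p + 4(1−p), giving p = 1/10.
Let the minimizer play r1 with probability q. The maximizer is indifferent when 3q + 12(1−q) = 5q + 4(1−q), giving q = 4/5.
The value is 3·(4/5) + (12)·(1/5) = 24/5.

24/5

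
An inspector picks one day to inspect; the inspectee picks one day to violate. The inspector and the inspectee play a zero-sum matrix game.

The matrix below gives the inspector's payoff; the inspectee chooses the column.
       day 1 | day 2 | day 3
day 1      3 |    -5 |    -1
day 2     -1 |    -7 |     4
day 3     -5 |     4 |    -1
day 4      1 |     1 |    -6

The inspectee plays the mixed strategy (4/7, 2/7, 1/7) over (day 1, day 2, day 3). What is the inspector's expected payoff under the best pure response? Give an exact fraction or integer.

day 1: (3)·(4/7) + (-5)·(2/7) + (-1)·(1/7) = 1/7.
day 2: (-1)·(4/7) + (-7)·(2/7) + (4)·(1/7) = -2.
day 3: (-5)·(4/7) + (4)·(2/7) + (-1)·(1/7) = -13/7.
day 4: (1)·(4/7) + (1)·(2/7) + (-6)·(1/7) = 0.
The best pure response is day 1 with expected payoff 1/7.

1/7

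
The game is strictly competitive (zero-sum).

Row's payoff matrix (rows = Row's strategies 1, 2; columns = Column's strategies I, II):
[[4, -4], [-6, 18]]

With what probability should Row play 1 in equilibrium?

Row minima are -4 and -6, so Row's maximin is -4; column maxima are 4 and 18, so Column's minimax is 4. These differ, so the equilibrium is in mixed strategies.
Let Row play 1 with probability p. Column is indifferent when 4p − 6(1−p) = −4p + 18(1−p), giving p = 3/4.

3/4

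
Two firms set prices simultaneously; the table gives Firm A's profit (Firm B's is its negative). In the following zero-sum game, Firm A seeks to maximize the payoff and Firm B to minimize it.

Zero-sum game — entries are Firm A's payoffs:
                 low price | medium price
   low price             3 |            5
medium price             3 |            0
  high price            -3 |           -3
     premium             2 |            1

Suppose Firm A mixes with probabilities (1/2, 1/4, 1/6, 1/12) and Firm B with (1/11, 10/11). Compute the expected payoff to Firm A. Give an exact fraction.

91/44

Against (1/11, 10/11), each row's expected payoff is low price: 53/11; medium price: 3/11; high price: -3; premium: 12/11.
Taking the (1/2, 1/4, 1/6, 1/12)-weighted average: (1/2)·(53/11) + (1/4)·(3/11) + (1/6)·(-3) + (1/12)·(12/11) = 91/44.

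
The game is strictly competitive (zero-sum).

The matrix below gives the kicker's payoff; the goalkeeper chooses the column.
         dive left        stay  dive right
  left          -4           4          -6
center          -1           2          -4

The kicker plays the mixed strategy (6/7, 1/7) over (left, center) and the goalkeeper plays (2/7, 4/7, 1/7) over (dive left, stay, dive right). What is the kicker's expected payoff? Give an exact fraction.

Against (2/7, 4/7, 1/7), each row's expected payoff is left: 2/7; center: 2/7.
Taking the (6/7, 1/7)-weighted average: (6/7)·(2/7) + (1/7)·(2/7) = 2/7.

2/7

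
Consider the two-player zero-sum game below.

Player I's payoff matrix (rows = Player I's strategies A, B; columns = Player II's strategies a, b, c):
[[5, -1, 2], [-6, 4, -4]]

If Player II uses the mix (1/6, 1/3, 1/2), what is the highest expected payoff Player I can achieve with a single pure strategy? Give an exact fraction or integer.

A: (5)·(1/6) + (-1)·(1/3) + (2)·(1/2) = 3/2.
B: (-6)·(1/6) + (4)·(1/3) + (-4)·(1/2) = -5/3.
The best pure response is A with expected payoff 3/2.

3/2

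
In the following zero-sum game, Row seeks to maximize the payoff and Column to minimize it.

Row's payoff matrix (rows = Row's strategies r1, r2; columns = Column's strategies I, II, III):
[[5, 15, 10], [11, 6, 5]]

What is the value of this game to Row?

85/11

Column II is strictly dominated by III for Column (it gives Row more in every row).
The remaining 2×2 game on (r1, r2) × (I, III) has no saddle point. Let Row play r1 with probability p; indifference gives 5p + 11(1−p) = 10p + 5(1−p), so p = 6/11.
Similarly Column's optimal q on I is 5/11, and the value is 5·(5/11) + (10)·(6/11) = 85/11.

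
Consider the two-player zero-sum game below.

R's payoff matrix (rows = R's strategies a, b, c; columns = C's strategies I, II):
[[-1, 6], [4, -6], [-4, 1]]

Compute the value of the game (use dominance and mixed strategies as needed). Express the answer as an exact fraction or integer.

Row c is strictly dominated by row a, so R never plays it.
The remaining 2×2 game on (a, b) × (I, II) has no saddle point. Let R play a with probability p; indifference gives −p + 4(1−p) = 6p − 6(1−p), so p = 10/17.
Similarly C's optimal q on I is 12/17, and the value is -1·(12/17) + (6)·(5/17) = 18/17.

18/17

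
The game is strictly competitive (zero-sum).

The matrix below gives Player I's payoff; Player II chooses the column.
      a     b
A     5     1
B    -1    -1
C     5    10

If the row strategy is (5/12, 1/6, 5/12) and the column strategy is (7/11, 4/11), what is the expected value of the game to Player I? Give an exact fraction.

137/33

Against (7/11, 4/11), each row's expected payoff is A: 39/11; B: -1; C: 75/11.
Taking the (5/12, 1/6, 5/12)-weighted average: (5/12)·(39/11) + (1/6)·(-1) + (5/12)·(75/11) = 137/33.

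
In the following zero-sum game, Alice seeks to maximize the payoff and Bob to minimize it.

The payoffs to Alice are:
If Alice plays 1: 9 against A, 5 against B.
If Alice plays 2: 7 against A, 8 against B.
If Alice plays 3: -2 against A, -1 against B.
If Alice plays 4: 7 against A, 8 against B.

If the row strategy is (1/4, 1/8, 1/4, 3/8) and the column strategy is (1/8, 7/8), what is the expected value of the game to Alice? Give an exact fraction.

Against (1/8, 7/8), each row's expected payoff is 1: 11/2; 2: 63/8; 3: -9/8; 4: 63/8.
Taking the (1/4, 1/8, 1/4, 3/8)-weighted average: (1/4)·(11/2) + (1/8)·(63/8) + (1/4)·(-9/8) + (3/8)·(63/8) = 161/32.

161/32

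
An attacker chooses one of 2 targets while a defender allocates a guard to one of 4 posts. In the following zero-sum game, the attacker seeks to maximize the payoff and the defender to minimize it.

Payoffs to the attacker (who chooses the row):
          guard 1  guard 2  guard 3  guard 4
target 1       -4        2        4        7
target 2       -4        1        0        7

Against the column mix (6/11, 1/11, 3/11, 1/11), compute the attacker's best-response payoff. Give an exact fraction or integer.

-3/11

target 1: (-4)·(6/11) + (2)·(1/11) + (4)·(3/11) + (7)·(1/11) = -3/11.
target 2: (-4)·(6/11) + (1)·(1/11) + (0)·(3/11) + (7)·(1/11) = -16/11.
The best pure response is target 1 with expected payoff -3/11.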